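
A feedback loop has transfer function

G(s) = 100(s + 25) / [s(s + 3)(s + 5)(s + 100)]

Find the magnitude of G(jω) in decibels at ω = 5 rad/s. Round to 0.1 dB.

At s = jω = j5:
zero (s+25): 25 + j5 → |·| = √(25²+5²) = √650 ≈ 25.495, ∠ = arctan(5/25) ≈ 11.31°
pole (s+3): 3 + j5 → |·| = √(3²+5²) = √34 ≈ 5.831, ∠ = arctan(5/3) ≈ 59.04°
pole (s+5): 5 + j5 → |·| = √(5²+5²) = √50 ≈ 7.0711, ∠ = arctan(5/5) ≈ 45.00°
pole (s+100): 100 + j5 → |·| = √(100²+5²) = √10025 ≈ 100.12, ∠ = arctan(5/100) ≈ 2.86°
pole at origin: |s| = 5, ∠ = 90.00° (in denominator)
|G| = 100 · 25.495 / 20641 ≈ 0.12352
Gain = 20 log₁₀(0.12352) ≈ -18.17 dB

-18.2 dB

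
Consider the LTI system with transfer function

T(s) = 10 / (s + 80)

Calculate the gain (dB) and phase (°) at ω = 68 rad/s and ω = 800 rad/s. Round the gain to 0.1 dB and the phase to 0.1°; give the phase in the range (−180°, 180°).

Substitute s = j68:
Numerator: 10 = 10 + j0
Denominator: (j68) + 80 = 80 + j68
|N| = √(10² + 0²) ≈ 10, ∠N ≈ 0.00°
|D| = √(80² + 68²) ≈ 105, ∠D ≈ 40.36°
|T| = 10 / 105 ≈ 0.095238
Gain = 20 log₁₀(0.095238) ≈ -20.42 dB
∠T = 0.00° − 40.36° = -40.36°

Substitute s = j800:
Numerator: 10 = 10 + j0
Denominator: (j800) + 80 = 80 + j800
|N| = √(10² + 0²) ≈ 10, ∠N ≈ 0.00°
|D| = √(80² + 800²) ≈ 803.99, ∠D ≈ 84.29°
|T| = 10 / 803.99 ≈ 0.012438
Gain = 20 log₁₀(0.012438) ≈ -38.10 dB
∠T = 0.00° − 84.29° = -84.29°

ω = 68: -20.4 dB, -40.4°; ω = 800: -38.1 dB, -84.3°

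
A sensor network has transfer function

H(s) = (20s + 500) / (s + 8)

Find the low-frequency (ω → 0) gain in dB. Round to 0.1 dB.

35.9 dB

H(0) = 500 / 8 = 62.5
20 log₁₀(62.5) ≈ 35.92 dB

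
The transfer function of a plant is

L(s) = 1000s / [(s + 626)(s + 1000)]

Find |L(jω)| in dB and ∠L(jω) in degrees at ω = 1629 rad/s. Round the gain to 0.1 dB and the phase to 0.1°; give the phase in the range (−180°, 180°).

-6.2 dB, -37.4°

At s = jω = j1629:
zero at origin: s = j1629 → |·| = 1629, ∠ = 90.00°
pole (s+626): 626 + j1629 → |·| = √(626²+1629²) = √3045517 ≈ 1745.1, ∠ = arctan(1629/626) ≈ 68.98°
pole (s+1000): 1000 + j1629 → |·| = √(1000²+1629²) = √3653641 ≈ 1911.4, ∠ = arctan(1629/1000) ≈ 58.46°
|L| = 1000 · 1629 / 3.3356e+06 ≈ 0.48837
Gain = 20 log₁₀(0.48837) ≈ -6.23 dB
∠L = 90.00° − 127.44° = -37.44°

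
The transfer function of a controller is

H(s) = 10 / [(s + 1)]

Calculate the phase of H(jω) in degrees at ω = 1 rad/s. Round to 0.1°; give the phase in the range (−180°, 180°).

At ω = 1 rad/s:
pole (1 + j1·1) = 1 + j1 → |·| ≈ 1.4142, ∠ ≈ 45.00°
∠H = (0°) − (45.00°) = -45.00°

-45.0°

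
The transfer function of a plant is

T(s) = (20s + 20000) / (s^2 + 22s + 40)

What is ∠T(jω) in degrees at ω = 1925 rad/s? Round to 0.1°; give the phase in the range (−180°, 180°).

Substitute s = j1925:
Numerator: 20(j1925) + 20000 = 20000 + j38500
Denominator: (j1925)^2 + 22(j1925) + 40 = -3705585 + j42350
|N| = √(20000² + 38500²) ≈ 43385, ∠N ≈ 62.55°
|D| = √(3705585² + 42350²) ≈ 3.7058e+06, ∠D ≈ 179.35°
∠T = 62.55° − 179.35° = -116.80°

-116.8°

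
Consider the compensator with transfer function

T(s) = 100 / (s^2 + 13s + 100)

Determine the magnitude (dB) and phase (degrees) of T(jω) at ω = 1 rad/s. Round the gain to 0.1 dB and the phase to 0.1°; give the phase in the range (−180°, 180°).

0.0 dB, -7.5°

At s = jω = j1:
quadratic: (j1)² + 13·j1 + 100 = 99 + j13 → |·| ≈ 99.85, ∠ ≈ 7.48°
|T| = 100 / 99.85 ≈ 1.0015
Gain = 20 log₁₀(1.0015) ≈ 0.01 dB
∠T = 0.00° − 7.48° = -7.48°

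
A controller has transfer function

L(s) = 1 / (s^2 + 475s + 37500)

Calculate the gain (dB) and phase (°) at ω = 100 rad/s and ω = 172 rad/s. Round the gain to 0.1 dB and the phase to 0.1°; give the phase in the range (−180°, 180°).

ω = 100: -94.8 dB, -59.9°; ω = 172: -98.3 dB, -84.5°

Substitute s = j100:
Numerator: 1 = 1 + j0
Denominator: (j100)^2 + 475(j100) + 37500 = 27500 + j47500
|N| = √(1² + 0²) ≈ 1, ∠N ≈ 0.00°
|D| = √(27500² + 47500²) ≈ 54886, ∠D ≈ 59.93°
|L| = 1 / 54886 ≈ 1.822e-05
Gain = 20 log₁₀(1.822e-05) ≈ -94.79 dB
∠L = 0.00° − 59.93° = -59.93°

Substitute s = j172:
Numerator: 1 = 1 + j0
Denominator: (j172)^2 + 475(j172) + 37500 = 7916 + j81700
|N| = √(1² + 0²) ≈ 1, ∠N ≈ 0.00°
|D| = √(7916² + 81700²) ≈ 82083, ∠D ≈ 84.47°
|L| = 1 / 82083 ≈ 1.2183e-05
Gain = 20 log₁₀(1.2183e-05) ≈ -98.28 dB
∠L = 0.00° − 84.47° = -84.47°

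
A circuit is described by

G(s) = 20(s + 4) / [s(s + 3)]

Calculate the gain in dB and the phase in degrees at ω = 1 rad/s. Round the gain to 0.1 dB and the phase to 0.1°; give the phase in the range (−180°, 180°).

28.3 dB, -94.4°

At s = jω = j1:
zero (s+4): 4 + j1 → |·| = √(4²+1²) = √17 ≈ 4.1231, ∠ = arctan(1/4) ≈ 14.04°
pole (s+3): 3 + j1 → |·| = √(3²+1²) = √10 ≈ 3.1623, ∠ = arctan(1/3) ≈ 18.43°
pole at origin: |s| = 1, ∠ = 90.00° (in denominator)
|G| = 20 · 4.1231 / 3.1623 ≈ 26.077
Gain = 20 log₁₀(26.077) ≈ 28.33 dB
∠G = 14.04° − 108.43° = -94.39°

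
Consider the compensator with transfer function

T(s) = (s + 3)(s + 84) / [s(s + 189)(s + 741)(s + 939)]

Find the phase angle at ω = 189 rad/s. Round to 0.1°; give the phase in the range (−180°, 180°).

-5.6°

At s = jω = j189:
zero (s+3): 3 + j189 → |·| = √(3²+189²) = √35730 ≈ 189.02, ∠ = arctan(189/3) ≈ 89.09°
zero (s+84): 84 + j189 → |·| = √(84²+189²) = √42777 ≈ 206.83, ∠ = arctan(189/84) ≈ 66.04°
pole (s+189): 189 + j189 → |·| = √(189²+189²) = √71442 ≈ 267.29, ∠ = arctan(189/189) ≈ 45.00°
pole (s+741): 741 + j189 → |·| = √(741²+189²) = √584802 ≈ 764.72, ∠ = arctan(189/741) ≈ 14.31°
pole (s+939): 939 + j189 → |·| = √(939²+189²) = √917442 ≈ 957.83, ∠ = arctan(189/939) ≈ 11.38°
pole at origin: |s| = 189, ∠ = 90.00° (in denominator)
∠T = 155.13° − 160.69° = -5.56°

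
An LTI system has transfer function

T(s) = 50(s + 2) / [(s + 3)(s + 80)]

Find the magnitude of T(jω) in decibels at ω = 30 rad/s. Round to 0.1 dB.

At s = jω = j30:
zero (s+2): 2 + j30 → |·| = √(2²+30²) = √904 ≈ 30.067, ∠ = arctan(30/2) ≈ 86.19°
pole (s+3): 3 + j30 → |·| = √(3²+30²) = √909 ≈ 30.15, ∠ = arctan(30/3) ≈ 84.29°
pole (s+80): 80 + j30 → |·| = √(80²+30²) = √7300 ≈ 85.44, ∠ = arctan(30/80) ≈ 20.56°
|T| = 50 · 30.067 / 2576 ≈ 0.5836
Gain = 20 log₁₀(0.5836) ≈ -4.68 dB

-4.7 dB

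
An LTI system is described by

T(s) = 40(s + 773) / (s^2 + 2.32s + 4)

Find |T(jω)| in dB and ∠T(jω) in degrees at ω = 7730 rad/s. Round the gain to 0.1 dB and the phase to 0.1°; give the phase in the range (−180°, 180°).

At s = jω = j7730:
zero (s+773): 773 + j7730 → |·| = √(773²+7730²) = √60350429 ≈ 7768.6, ∠ = arctan(7730/773) ≈ 84.29°
quadratic: (j7730)² + 2.32·j7730 + 4 = -59752896 + j17933.6 → |·| ≈ 5.9753e+07, ∠ ≈ 179.98°
|T| = 40 · 7768.6 / 5.9753e+07 ≈ 0.0052005
Gain = 20 log₁₀(0.0052005) ≈ -45.68 dB
∠T = 84.29° − 179.98° = -95.69°

-45.7 dB, -95.7°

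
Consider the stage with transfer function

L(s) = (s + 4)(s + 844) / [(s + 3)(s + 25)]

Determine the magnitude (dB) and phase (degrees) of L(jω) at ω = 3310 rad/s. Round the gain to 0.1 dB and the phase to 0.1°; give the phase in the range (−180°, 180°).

0.3 dB, -13.9°

At s = jω = j3310:
zero (s+4): 4 + j3310 → |·| = √(4²+3310²) = √10956116 ≈ 3310, ∠ = arctan(3310/4) ≈ 89.93°
zero (s+844): 844 + j3310 → |·| = √(844²+3310²) = √11668436 ≈ 3415.9, ∠ = arctan(3310/844) ≈ 75.70°
pole (s+3): 3 + j3310 → |·| = √(3²+3310²) = √10956109 ≈ 3310, ∠ = arctan(3310/3) ≈ 89.95°
pole (s+25): 25 + j3310 → |·| = √(25²+3310²) = √10956725 ≈ 3310.1, ∠ = arctan(3310/25) ≈ 89.57°
|L| = 1 · 1.1307e+07 / 1.0956e+07 ≈ 1.032
Gain = 20 log₁₀(1.032) ≈ 0.27 dB
∠L = 165.63° − 179.52° = -13.89°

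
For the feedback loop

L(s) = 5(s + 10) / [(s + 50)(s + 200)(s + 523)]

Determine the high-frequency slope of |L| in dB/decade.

Each pole contributes −20 dB/decade at high frequency; each zero contributes +20 dB/decade.
Net: 1 zero(s) − 3 pole(s) → -40 dB/decade.

-40 dB/decade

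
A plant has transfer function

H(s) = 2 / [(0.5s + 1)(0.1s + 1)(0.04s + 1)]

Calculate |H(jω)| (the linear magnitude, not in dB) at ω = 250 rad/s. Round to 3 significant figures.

At ω = 250 rad/s:
pole (1 + j250·0.5) = 1 + j125 → |·| ≈ 125, ∠ ≈ 89.54°
pole (1 + j250·0.1) = 1 + j25 → |·| ≈ 25.02, ∠ ≈ 87.71°
pole (1 + j250·0.04) = 1 + j10 → |·| ≈ 10.05, ∠ ≈ 84.29°
|H| = 2 · 1 / (125 · 25.02 · 10.05) ≈ 6.3631e-05

6.36e-05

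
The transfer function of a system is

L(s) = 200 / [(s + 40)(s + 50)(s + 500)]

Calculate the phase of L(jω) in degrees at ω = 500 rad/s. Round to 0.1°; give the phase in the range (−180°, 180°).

145.3°

At s = jω = j500:
pole (s+40): 40 + j500 → |·| = √(40²+500²) = √251600 ≈ 501.6, ∠ = arctan(500/40) ≈ 85.43°
pole (s+50): 50 + j500 → |·| = √(50²+500²) = √252500 ≈ 502.49, ∠ = arctan(500/50) ≈ 84.29°
pole (s+500): 500 + j500 → |·| = √(500²+500²) = √500000 ≈ 707.11, ∠ = arctan(500/500) ≈ 45.00°
∠L = 0.00° − 214.72° = -214.72° ≡ 145.28° (principal value)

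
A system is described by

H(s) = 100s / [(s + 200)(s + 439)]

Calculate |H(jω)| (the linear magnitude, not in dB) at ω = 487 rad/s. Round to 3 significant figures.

0.141

At s = jω = j487:
zero at origin: s = j487 → |·| = 487, ∠ = 90.00°
pole (s+200): 200 + j487 → |·| = √(200²+487²) = √277169 ≈ 526.47, ∠ = arctan(487/200) ≈ 67.67°
pole (s+439): 439 + j487 → |·| = √(439²+487²) = √429890 ≈ 655.66, ∠ = arctan(487/439) ≈ 47.97°
|H| = 100 · 487 / 3.4519e+05 ≈ 0.14108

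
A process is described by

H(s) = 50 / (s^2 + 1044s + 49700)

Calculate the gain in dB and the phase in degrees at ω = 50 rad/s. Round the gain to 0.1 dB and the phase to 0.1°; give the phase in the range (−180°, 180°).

-63.0 dB, -47.9°

Substitute s = j50:
Numerator: 50 = 50 + j0
Denominator: (j50)^2 + 1044(j50) + 49700 = 47200 + j52200
|N| = √(50² + 0²) ≈ 50, ∠N ≈ 0.00°
|D| = √(47200² + 52200²) ≈ 70375, ∠D ≈ 47.88°
|H| = 50 / 70375 ≈ 0.00071048
Gain = 20 log₁₀(0.00071048) ≈ -62.97 dB
∠H = 0.00° − 47.88° = -47.88°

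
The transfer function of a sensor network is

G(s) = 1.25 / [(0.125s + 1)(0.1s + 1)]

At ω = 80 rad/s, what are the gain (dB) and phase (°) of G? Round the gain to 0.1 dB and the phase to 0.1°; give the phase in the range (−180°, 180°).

At ω = 80 rad/s:
pole (1 + j80·0.125) = 1 + j10 → |·| ≈ 10.05, ∠ ≈ 84.29°
pole (1 + j80·0.1) = 1 + j8 → |·| ≈ 8.0623, ∠ ≈ 82.87°
|G| = 1.25 · 1 / (10.05 · 8.0623) ≈ 0.015427
Gain = 20 log₁₀(0.015427) ≈ -36.23 dB
∠G = (0°) − (84.29° + 82.87°) = -167.16°

-36.2 dB, -167.2°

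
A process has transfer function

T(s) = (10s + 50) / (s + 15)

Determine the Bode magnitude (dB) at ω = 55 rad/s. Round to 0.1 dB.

19.7 dB

Substitute s = j55:
Numerator: 10(j55) + 50 = 50 + j550
Denominator: (j55) + 15 = 15 + j55
|N| = √(50² + 550²) ≈ 552.27, ∠N ≈ 84.81°
|D| = √(15² + 55²) ≈ 57.009, ∠D ≈ 74.74°
|T| = 552.27 / 57.009 ≈ 9.6874
Gain = 20 log₁₀(9.6874) ≈ 19.72 dB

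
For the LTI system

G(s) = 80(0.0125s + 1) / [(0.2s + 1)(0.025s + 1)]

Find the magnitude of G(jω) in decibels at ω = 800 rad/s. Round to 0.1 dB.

-12.0 dB

At ω = 800 rad/s:
zero (1 + j800·0.0125) = 1 + j10 → |·| ≈ 10.05, ∠ ≈ 84.29°
pole (1 + j800·0.2) = 1 + j160 → |·| ≈ 160, ∠ ≈ 89.64°
pole (1 + j800·0.025) = 1 + j20 → |·| ≈ 20.025, ∠ ≈ 87.14°
|G| = 80 · 10.05 / (160 · 20.025) ≈ 0.25094
Gain = 20 log₁₀(0.25094) ≈ -12.01 dB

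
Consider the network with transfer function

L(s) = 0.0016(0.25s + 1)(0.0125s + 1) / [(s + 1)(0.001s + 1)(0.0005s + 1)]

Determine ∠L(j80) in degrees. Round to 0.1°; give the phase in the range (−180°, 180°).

At ω = 80 rad/s:
zero (1 + j80·0.25) = 1 + j20 → |·| ≈ 20.025, ∠ ≈ 87.14°
zero (1 + j80·0.0125) = 1 + j1 → |·| ≈ 1.4142, ∠ ≈ 45.00°
pole (1 + j80·1) = 1 + j80 → |·| ≈ 80.006, ∠ ≈ 89.28°
pole (1 + j80·0.001) = 1 + j0.08 → |·| ≈ 1.0032, ∠ ≈ 4.57°
pole (1 + j80·0.0005) = 1 + j0.04 → |·| ≈ 1.0008, ∠ ≈ 2.29°
∠L = (87.14° + 45.00°) − (89.28° + 4.57° + 2.29°) = 36.00°

36.0°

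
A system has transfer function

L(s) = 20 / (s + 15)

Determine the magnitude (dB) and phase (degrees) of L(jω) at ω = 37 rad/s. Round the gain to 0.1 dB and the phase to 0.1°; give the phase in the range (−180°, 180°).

Substitute s = j37:
Numerator: 20 = 20 + j0
Denominator: (j37) + 15 = 15 + j37
|N| = √(20² + 0²) ≈ 20, ∠N ≈ 0.00°
|D| = √(15² + 37²) ≈ 39.925, ∠D ≈ 67.93°
|L| = 20 / 39.925 ≈ 0.50094
Gain = 20 log₁₀(0.50094) ≈ -6.00 dB
∠L = 0.00° − 67.93° = -67.93°

-6.0 dB, -67.9°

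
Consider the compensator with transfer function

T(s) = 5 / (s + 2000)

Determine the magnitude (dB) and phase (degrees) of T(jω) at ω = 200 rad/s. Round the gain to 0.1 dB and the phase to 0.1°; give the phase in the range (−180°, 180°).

Substitute s = j200:
Numerator: 5 = 5 + j0
Denominator: (j200) + 2000 = 2000 + j200
|N| = √(5² + 0²) ≈ 5, ∠N ≈ 0.00°
|D| = √(2000² + 200²) ≈ 2010, ∠D ≈ 5.71°
|T| = 5 / 2010 ≈ 0.0024876
Gain = 20 log₁₀(0.0024876) ≈ -52.08 dB
∠T = 0.00° − 5.71° = -5.71°

-52.1 dB, -5.7°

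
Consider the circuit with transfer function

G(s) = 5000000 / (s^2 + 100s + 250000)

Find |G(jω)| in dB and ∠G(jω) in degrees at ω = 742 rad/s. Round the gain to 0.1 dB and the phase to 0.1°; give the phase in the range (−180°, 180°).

24.2 dB, -166.1°

At s = jω = j742:
quadratic: (j742)² + 100·j742 + 250000 = -300564 + j74200 → |·| ≈ 3.0959e+05, ∠ ≈ 166.13°
|G| = 5000000 / 3.0959e+05 ≈ 16.15
Gain = 20 log₁₀(16.15) ≈ 24.16 dB
∠G = 0.00° − 166.13° = -166.13°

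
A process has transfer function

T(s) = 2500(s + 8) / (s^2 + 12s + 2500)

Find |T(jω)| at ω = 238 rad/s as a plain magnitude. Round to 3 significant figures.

11.0

At s = jω = j238:
zero (s+8): 8 + j238 → |·| = √(8²+238²) = √56708 ≈ 238.13, ∠ = arctan(238/8) ≈ 88.07°
quadratic: (j238)² + 12·j238 + 2500 = -54144 + j2856 → |·| ≈ 54219, ∠ ≈ 176.98°
|T| = 2500 · 238.13 / 54219 ≈ 10.98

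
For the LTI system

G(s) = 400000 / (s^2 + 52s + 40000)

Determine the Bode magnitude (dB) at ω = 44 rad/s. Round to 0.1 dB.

At s = jω = j44:
quadratic: (j44)² + 52·j44 + 40000 = 38064 + j2288 → |·| ≈ 38133, ∠ ≈ 3.44°
|G| = 400000 / 38133 ≈ 10.49
Gain = 20 log₁₀(10.49) ≈ 20.42 dB

20.4 dB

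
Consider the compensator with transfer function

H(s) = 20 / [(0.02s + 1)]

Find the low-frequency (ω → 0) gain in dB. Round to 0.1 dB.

26.0 dB

H(0) = 20 · 1 / 1 = 20
20 log₁₀(20) ≈ 26.02 dB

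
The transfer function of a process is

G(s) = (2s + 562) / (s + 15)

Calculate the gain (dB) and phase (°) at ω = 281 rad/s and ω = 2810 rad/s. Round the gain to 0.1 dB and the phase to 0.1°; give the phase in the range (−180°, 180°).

Substitute s = j281:
Numerator: 2(j281) + 562 = 562 + j562
Denominator: (j281) + 15 = 15 + j281
|N| = √(562² + 562²) ≈ 794.79, ∠N ≈ 45.00°
|D| = √(15² + 281²) ≈ 281.4, ∠D ≈ 86.94°
|G| = 794.79 / 281.4 ≈ 2.8244
Gain = 20 log₁₀(2.8244) ≈ 9.02 dB
∠G = 45.00° − 86.94° = -41.94°

Substitute s = j2810:
Numerator: 2(j2810) + 562 = 562 + j5620
Denominator: (j2810) + 15 = 15 + j2810
|N| = √(562² + 5620²) ≈ 5648, ∠N ≈ 84.29°
|D| = √(15² + 2810²) ≈ 2810, ∠D ≈ 89.69°
|G| = 5648 / 2810 ≈ 2.01
Gain = 20 log₁₀(2.01) ≈ 6.06 dB
∠G = 84.29° − 89.69° = -5.40°

ω = 281: 9.0 dB, -41.9°; ω = 2810: 6.1 dB, -5.4°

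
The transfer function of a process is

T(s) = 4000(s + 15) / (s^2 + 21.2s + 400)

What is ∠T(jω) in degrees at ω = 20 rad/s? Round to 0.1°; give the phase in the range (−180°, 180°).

At s = jω = j20:
zero (s+15): 15 + j20 → |·| = √(15²+20²) = √625 ≈ 25, ∠ = arctan(20/15) ≈ 53.13°
quadratic: (j20)² + 21.2·j20 + 400 = 0 + j424 → |·| ≈ 424, ∠ ≈ 90.00°
∠T = 53.13° − 90.00° = -36.87°

-36.9°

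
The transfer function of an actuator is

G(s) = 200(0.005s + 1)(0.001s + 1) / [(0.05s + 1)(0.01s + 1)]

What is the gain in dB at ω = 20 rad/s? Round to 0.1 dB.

42.9 dB

At ω = 20 rad/s:
zero (1 + j20·0.005) = 1 + j0.1 → |·| ≈ 1.005, ∠ ≈ 5.71°
zero (1 + j20·0.001) = 1 + j0.02 → |·| ≈ 1.0002, ∠ ≈ 1.15°
pole (1 + j20·0.05) = 1 + j1 → |·| ≈ 1.4142, ∠ ≈ 45.00°
pole (1 + j20·0.01) = 1 + j0.2 → |·| ≈ 1.0198, ∠ ≈ 11.31°
|G| = 200 · 1.005 · 1.0002 / (1.4142 · 1.0198) ≈ 139.4
Gain = 20 log₁₀(139.4) ≈ 42.89 dB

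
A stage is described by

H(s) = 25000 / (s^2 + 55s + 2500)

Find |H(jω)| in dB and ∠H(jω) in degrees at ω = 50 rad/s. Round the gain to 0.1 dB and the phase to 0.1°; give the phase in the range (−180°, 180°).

At s = jω = j50:
quadratic: (j50)² + 55·j50 + 2500 = 0 + j2750 → |·| ≈ 2750, ∠ ≈ 90.00°
|H| = 25000 / 2750 ≈ 9.0909
Gain = 20 log₁₀(9.0909) ≈ 19.17 dB
∠H = 0.00° − 90.00° = -90.00°

19.2 dB, -90.0°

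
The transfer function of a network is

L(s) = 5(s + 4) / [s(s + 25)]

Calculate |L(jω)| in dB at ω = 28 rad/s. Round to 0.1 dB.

-17.4 dB

At s = jω = j28:
zero (s+4): 4 + j28 → |·| = √(4²+28²) = √800 ≈ 28.284, ∠ = arctan(28/4) ≈ 81.87°
pole (s+25): 25 + j28 → |·| = √(25²+28²) = √1409 ≈ 37.537, ∠ = arctan(28/25) ≈ 48.24°
pole at origin: |s| = 28, ∠ = 90.00° (in denominator)
|L| = 5 · 28.284 / 1051 ≈ 0.13456
Gain = 20 log₁₀(0.13456) ≈ -17.42 dB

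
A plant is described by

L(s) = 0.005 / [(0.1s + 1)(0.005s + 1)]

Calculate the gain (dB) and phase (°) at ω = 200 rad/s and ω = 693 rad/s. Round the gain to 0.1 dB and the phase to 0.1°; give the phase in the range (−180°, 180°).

ω = 200: -75.1 dB, -132.1°; ω = 693: -94.0 dB, -163.1°

At ω = 200 rad/s:
pole (1 + j200·0.1) = 1 + j20 → |·| ≈ 20.025, ∠ ≈ 87.14°
pole (1 + j200·0.005) = 1 + j1 → |·| ≈ 1.4142, ∠ ≈ 45.00°
|L| = 0.005 · 1 / (20.025 · 1.4142) ≈ 0.00017656
Gain = 20 log₁₀(0.00017656) ≈ -75.06 dB
∠L = (0°) − (87.14° + 45.00°) = -132.14°

At ω = 693 rad/s:
pole (1 + j693·0.1) = 1 + j69.3 → |·| ≈ 69.307, ∠ ≈ 89.17°
pole (1 + j693·0.005) = 1 + j3.465 → |·| ≈ 3.6064, ∠ ≈ 73.90°
|L| = 0.005 · 1 / (69.307 · 3.6064) ≈ 2.0004e-05
Gain = 20 log₁₀(2.0004e-05) ≈ -93.98 dB
∠L = (0°) − (89.17° + 73.90°) = -163.07°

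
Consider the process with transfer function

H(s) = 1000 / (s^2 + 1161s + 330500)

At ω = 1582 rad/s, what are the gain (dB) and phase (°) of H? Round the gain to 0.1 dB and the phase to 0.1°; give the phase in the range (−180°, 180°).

Substitute s = j1582:
Numerator: 1000 = 1000 + j0
Denominator: (j1582)^2 + 1161(j1582) + 330500 = -2172224 + j1836702
|N| = √(1000² + 0²) ≈ 1000, ∠N ≈ 0.00°
|D| = √(2172224² + 1836702²) ≈ 2.8446e+06, ∠D ≈ 139.78°
|H| = 1000 / 2.8446e+06 ≈ 0.00035154
Gain = 20 log₁₀(0.00035154) ≈ -69.08 dB
∠H = 0.00° − 139.78° = -139.78°

-69.1 dB, -139.8°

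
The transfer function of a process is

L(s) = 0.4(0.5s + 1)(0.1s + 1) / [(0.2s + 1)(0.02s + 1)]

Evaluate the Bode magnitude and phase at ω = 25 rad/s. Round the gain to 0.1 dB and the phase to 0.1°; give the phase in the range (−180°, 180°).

At ω = 25 rad/s:
zero (1 + j25·0.5) = 1 + j12.5 → |·| ≈ 12.54, ∠ ≈ 85.43°
zero (1 + j25·0.1) = 1 + j2.5 → |·| ≈ 2.6926, ∠ ≈ 68.20°
pole (1 + j25·0.2) = 1 + j5 → |·| ≈ 5.099, ∠ ≈ 78.69°
pole (1 + j25·0.02) = 1 + j0.5 → |·| ≈ 1.118, ∠ ≈ 26.57°
|L| = 0.4 · 12.54 · 2.6926 / (5.099 · 1.118) ≈ 2.3692
Gain = 20 log₁₀(2.3692) ≈ 7.49 dB
∠L = (85.43° + 68.20°) − (78.69° + 26.57°) = 48.37°

7.5 dB, 48.4°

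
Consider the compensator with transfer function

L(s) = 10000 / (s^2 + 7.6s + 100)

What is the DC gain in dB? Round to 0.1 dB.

L(0) = 10000 / 100 = 100
20 log₁₀(100) ≈ 40.00 dB

40.0 dB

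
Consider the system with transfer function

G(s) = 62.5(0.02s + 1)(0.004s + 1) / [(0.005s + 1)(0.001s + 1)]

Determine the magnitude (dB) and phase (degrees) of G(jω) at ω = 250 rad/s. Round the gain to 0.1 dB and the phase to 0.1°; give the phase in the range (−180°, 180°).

At ω = 250 rad/s:
zero (1 + j250·0.02) = 1 + j5 → |·| ≈ 5.099, ∠ ≈ 78.69°
zero (1 + j250·0.004) = 1 + j1 → |·| ≈ 1.4142, ∠ ≈ 45.00°
pole (1 + j250·0.005) = 1 + j1.25 → |·| ≈ 1.6008, ∠ ≈ 51.34°
pole (1 + j250·0.001) = 1 + j0.25 → |·| ≈ 1.0308, ∠ ≈ 14.04°
|G| = 62.5 · 5.099 · 1.4142 / (1.6008 · 1.0308) ≈ 273.13
Gain = 20 log₁₀(273.13) ≈ 48.73 dB
∠G = (78.69° + 45.00°) − (51.34° + 14.04°) = 58.31°

48.7 dB, 58.3°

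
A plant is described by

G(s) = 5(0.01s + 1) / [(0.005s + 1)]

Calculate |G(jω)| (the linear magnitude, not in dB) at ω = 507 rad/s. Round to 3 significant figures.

At ω = 507 rad/s:
zero (1 + j507·0.01) = 1 + j5.07 → |·| ≈ 5.1677, ∠ ≈ 78.84°
pole (1 + j507·0.005) = 1 + j2.535 → |·| ≈ 2.7251, ∠ ≈ 68.47°
|G| = 5 · 5.1677 / (2.7251) ≈ 9.4817

9.48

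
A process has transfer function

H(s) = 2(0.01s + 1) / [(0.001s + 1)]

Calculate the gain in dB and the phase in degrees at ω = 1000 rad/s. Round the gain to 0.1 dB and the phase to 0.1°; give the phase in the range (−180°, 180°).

At ω = 1000 rad/s:
zero (1 + j1000·0.01) = 1 + j10 → |·| ≈ 10.05, ∠ ≈ 84.29°
pole (1 + j1000·0.001) = 1 + j1 → |·| ≈ 1.4142, ∠ ≈ 45.00°
|H| = 2 · 10.05 / (1.4142) ≈ 14.213
Gain = 20 log₁₀(14.213) ≈ 23.05 dB
∠H = (84.29°) − (45.00°) = 39.29°

23.1 dB, 39.3°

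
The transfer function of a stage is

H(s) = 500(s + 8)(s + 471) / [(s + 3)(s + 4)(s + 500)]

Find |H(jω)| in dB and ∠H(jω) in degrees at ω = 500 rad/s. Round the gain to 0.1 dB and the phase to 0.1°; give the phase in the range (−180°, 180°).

At s = jω = j500:
zero (s+8): 8 + j500 → |·| = √(8²+500²) = √250064 ≈ 500.06, ∠ = arctan(500/8) ≈ 89.08°
zero (s+471): 471 + j500 → |·| = √(471²+500²) = √471841 ≈ 686.91, ∠ = arctan(500/471) ≈ 46.71°
pole (s+3): 3 + j500 → |·| = √(3²+500²) = √250009 ≈ 500.01, ∠ = arctan(500/3) ≈ 89.66°
pole (s+4): 4 + j500 → |·| = √(4²+500²) = √250016 ≈ 500.02, ∠ = arctan(500/4) ≈ 89.54°
pole (s+500): 500 + j500 → |·| = √(500²+500²) = √500000 ≈ 707.11, ∠ = arctan(500/500) ≈ 45.00°
|H| = 500 · 3.435e+05 / 1.7679e+08 ≈ 0.97149
Gain = 20 log₁₀(0.97149) ≈ -0.25 dB
∠H = 135.79° − 224.20° = -88.41°

-0.3 dB, -88.4°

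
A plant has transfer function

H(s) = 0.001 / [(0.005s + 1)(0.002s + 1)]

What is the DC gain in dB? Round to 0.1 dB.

H(0) = 0.001 · 1 / 1 = 0.001
20 log₁₀(0.001) ≈ -60.00 dB

-60.0 dB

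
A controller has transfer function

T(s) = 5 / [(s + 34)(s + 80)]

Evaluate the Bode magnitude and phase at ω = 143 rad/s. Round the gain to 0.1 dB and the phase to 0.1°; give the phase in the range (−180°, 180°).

At s = jω = j143:
pole (s+34): 34 + j143 → |·| = √(34²+143²) = √21605 ≈ 146.99, ∠ = arctan(143/34) ≈ 76.63°
pole (s+80): 80 + j143 → |·| = √(80²+143²) = √26849 ≈ 163.86, ∠ = arctan(143/80) ≈ 60.78°
|T| = 5 / 24086 ≈ 0.00020759
Gain = 20 log₁₀(0.00020759) ≈ -73.66 dB
∠T = 0.00° − 137.41° = -137.41°

-73.7 dB, -137.4°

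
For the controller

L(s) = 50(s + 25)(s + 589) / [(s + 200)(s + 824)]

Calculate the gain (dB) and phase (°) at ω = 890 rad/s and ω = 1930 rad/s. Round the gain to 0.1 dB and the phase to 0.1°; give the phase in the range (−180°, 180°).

ω = 890: 32.7 dB, 20.4°; ω = 1930: 33.6 dB, 11.3°

At s = jω = j890:
zero (s+25): 25 + j890 → |·| = √(25²+890²) = √792725 ≈ 890.35, ∠ = arctan(890/25) ≈ 88.39°
zero (s+589): 589 + j890 → |·| = √(589²+890²) = √1139021 ≈ 1067.2, ∠ = arctan(890/589) ≈ 56.50°
pole (s+200): 200 + j890 → |·| = √(200²+890²) = √832100 ≈ 912.2, ∠ = arctan(890/200) ≈ 77.33°
pole (s+824): 824 + j890 → |·| = √(824²+890²) = √1471076 ≈ 1212.9, ∠ = arctan(890/824) ≈ 47.21°
|L| = 50 · 9.5018e+05 / 1.1064e+06 ≈ 42.94
Gain = 20 log₁₀(42.94) ≈ 32.66 dB
∠L = 144.89° − 124.54° = 20.35°

At s = jω = j1930:
zero (s+25): 25 + j1930 → |·| = √(25²+1930²) = √3725525 ≈ 1930.2, ∠ = arctan(1930/25) ≈ 89.26°
zero (s+589): 589 + j1930 → |·| = √(589²+1930²) = √4071821 ≈ 2017.9, ∠ = arctan(1930/589) ≈ 73.03°
pole (s+200): 200 + j1930 → |·| = √(200²+1930²) = √3764900 ≈ 1940.3, ∠ = arctan(1930/200) ≈ 84.08°
pole (s+824): 824 + j1930 → |·| = √(824²+1930²) = √4403876 ≈ 2098.5, ∠ = arctan(1930/824) ≈ 66.88°
|L| = 50 · 3.895e+06 / 4.0717e+06 ≈ 47.83
Gain = 20 log₁₀(47.83) ≈ 33.59 dB
∠L = 162.29° − 150.96° = 11.33°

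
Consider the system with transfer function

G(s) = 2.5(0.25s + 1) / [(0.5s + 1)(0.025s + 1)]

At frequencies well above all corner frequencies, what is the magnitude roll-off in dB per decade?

Each pole contributes −20 dB/decade at high frequency; each zero contributes +20 dB/decade.
Net: 1 zero(s) − 2 pole(s) → -20 dB/decade.

-20 dB/decade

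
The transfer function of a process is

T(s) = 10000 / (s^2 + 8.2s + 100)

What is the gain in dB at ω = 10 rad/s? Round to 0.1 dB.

41.7 dB

At s = jω = j10:
quadratic: (j10)² + 8.2·j10 + 100 = 0 + j82 → |·| ≈ 82, ∠ ≈ 90.00°
|T| = 10000 / 82 ≈ 121.95
Gain = 20 log₁₀(121.95) ≈ 41.72 dB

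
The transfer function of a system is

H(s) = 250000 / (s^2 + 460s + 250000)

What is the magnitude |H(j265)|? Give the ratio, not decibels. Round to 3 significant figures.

At s = jω = j265:
quadratic: (j265)² + 460·j265 + 250000 = 179775 + j121900 → |·| ≈ 2.1721e+05, ∠ ≈ 34.14°
|H| = 250000 / 2.1721e+05 ≈ 1.151

1.15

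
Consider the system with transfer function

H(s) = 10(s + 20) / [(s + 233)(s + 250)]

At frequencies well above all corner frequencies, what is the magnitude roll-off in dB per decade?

Each pole contributes −20 dB/decade at high frequency; each zero contributes +20 dB/decade.
Net: 1 zero(s) − 2 pole(s) → -20 dB/decade.

-20 dB/decade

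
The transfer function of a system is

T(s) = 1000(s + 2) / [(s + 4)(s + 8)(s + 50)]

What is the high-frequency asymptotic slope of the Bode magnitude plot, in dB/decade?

Each pole contributes −20 dB/decade at high frequency; each zero contributes +20 dB/decade.
Net: 1 zero(s) − 3 pole(s) → -40 dB/decade.

-40 dB/decade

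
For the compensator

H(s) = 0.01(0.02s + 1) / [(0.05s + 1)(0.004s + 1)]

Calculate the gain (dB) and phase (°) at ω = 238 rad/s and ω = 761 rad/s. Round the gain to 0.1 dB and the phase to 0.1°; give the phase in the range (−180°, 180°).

At ω = 238 rad/s:
zero (1 + j238·0.02) = 1 + j4.76 → |·| ≈ 4.8639, ∠ ≈ 78.14°
pole (1 + j238·0.05) = 1 + j11.9 → |·| ≈ 11.942, ∠ ≈ 85.20°
pole (1 + j238·0.004) = 1 + j0.952 → |·| ≈ 1.3807, ∠ ≈ 43.59°
|H| = 0.01 · 4.8639 / (11.942 · 1.3807) ≈ 0.0029499
Gain = 20 log₁₀(0.0029499) ≈ -50.60 dB
∠H = (78.14°) − (85.20° + 43.59°) = -50.65°

At ω = 761 rad/s:
zero (1 + j761·0.02) = 1 + j15.22 → |·| ≈ 15.253, ∠ ≈ 86.24°
pole (1 + j761·0.05) = 1 + j38.05 → |·| ≈ 38.063, ∠ ≈ 88.49°
pole (1 + j761·0.004) = 1 + j3.044 → |·| ≈ 3.204, ∠ ≈ 71.81°
|H| = 0.01 · 15.253 / (38.063 · 3.204) ≈ 0.0012507
Gain = 20 log₁₀(0.0012507) ≈ -58.06 dB
∠H = (86.24°) − (88.49° + 71.81°) = -74.06°

ω = 238: -50.6 dB, -50.7°; ω = 761: -58.1 dB, -74.1°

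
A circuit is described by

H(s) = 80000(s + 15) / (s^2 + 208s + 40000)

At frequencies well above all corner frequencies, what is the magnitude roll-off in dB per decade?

-20 dB/decade

Each pole contributes −20 dB/decade at high frequency; each zero contributes +20 dB/decade.
Net: 1 zero(s) − 2 pole(s) → -20 dB/decade.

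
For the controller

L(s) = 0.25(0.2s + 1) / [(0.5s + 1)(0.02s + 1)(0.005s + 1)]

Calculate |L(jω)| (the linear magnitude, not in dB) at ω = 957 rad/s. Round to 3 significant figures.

At ω = 957 rad/s:
zero (1 + j957·0.2) = 1 + j191.4 → |·| ≈ 191.4, ∠ ≈ 89.70°
pole (1 + j957·0.5) = 1 + j478.5 → |·| ≈ 478.5, ∠ ≈ 89.88°
pole (1 + j957·0.02) = 1 + j19.14 → |·| ≈ 19.166, ∠ ≈ 87.01°
pole (1 + j957·0.005) = 1 + j4.785 → |·| ≈ 4.8884, ∠ ≈ 78.20°
|L| = 0.25 · 191.4 / (478.5 · 19.166 · 4.8884) ≈ 0.0010673

0.00107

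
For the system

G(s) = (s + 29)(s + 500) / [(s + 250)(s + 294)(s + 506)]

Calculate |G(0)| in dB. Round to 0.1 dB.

G(0) = 1·29·500 / (250·294·506) ≈ 0.00038988
20 log₁₀(0.00038988) ≈ -68.18 dB

-68.2 dB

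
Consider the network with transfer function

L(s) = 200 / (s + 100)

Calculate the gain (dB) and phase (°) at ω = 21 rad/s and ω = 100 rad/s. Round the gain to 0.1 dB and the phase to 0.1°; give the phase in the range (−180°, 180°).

Substitute s = j21:
Numerator: 200 = 200 + j0
Denominator: (j21) + 100 = 100 + j21
|N| = √(200² + 0²) ≈ 200, ∠N ≈ 0.00°
|D| = √(100² + 21²) ≈ 102.18, ∠D ≈ 11.86°
|L| = 200 / 102.18 ≈ 1.9573
Gain = 20 log₁₀(1.9573) ≈ 5.83 dB
∠L = 0.00° − 11.86° = -11.86°

Substitute s = j100:
Numerator: 200 = 200 + j0
Denominator: (j100) + 100 = 100 + j100
|N| = √(200² + 0²) ≈ 200, ∠N ≈ 0.00°
|D| = √(100² + 100²) ≈ 141.42, ∠D ≈ 45.00°
|L| = 200 / 141.42 ≈ 1.4142
Gain = 20 log₁₀(1.4142) ≈ 3.01 dB
∠L = 0.00° − 45.00° = -45.00°

ω = 21: 5.8 dB, -11.9°; ω = 100: 3.0 dB, -45.0°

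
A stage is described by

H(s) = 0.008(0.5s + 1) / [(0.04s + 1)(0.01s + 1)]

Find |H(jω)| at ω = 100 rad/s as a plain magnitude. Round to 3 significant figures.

At ω = 100 rad/s:
zero (1 + j100·0.5) = 1 + j50 → |·| ≈ 50.01, ∠ ≈ 88.85°
pole (1 + j100·0.04) = 1 + j4 → |·| ≈ 4.1231, ∠ ≈ 75.96°
pole (1 + j100·0.01) = 1 + j1 → |·| ≈ 1.4142, ∠ ≈ 45.00°
|H| = 0.008 · 50.01 / (4.1231 · 1.4142) ≈ 0.068614

0.0686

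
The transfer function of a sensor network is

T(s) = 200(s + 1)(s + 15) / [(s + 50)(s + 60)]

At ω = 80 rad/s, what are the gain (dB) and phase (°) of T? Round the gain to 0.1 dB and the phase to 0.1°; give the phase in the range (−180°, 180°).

42.8 dB, 57.5°

At s = jω = j80:
zero (s+1): 1 + j80 → |·| = √(1²+80²) = √6401 ≈ 80.006, ∠ = arctan(80/1) ≈ 89.28°
zero (s+15): 15 + j80 → |·| = √(15²+80²) = √6625 ≈ 81.394, ∠ = arctan(80/15) ≈ 79.38°
pole (s+50): 50 + j80 → |·| = √(50²+80²) = √8900 ≈ 94.34, ∠ = arctan(80/50) ≈ 57.99°
pole (s+60): 60 + j80 → |·| = √(60²+80²) = √10000 ≈ 100, ∠ = arctan(80/60) ≈ 53.13°
|T| = 200 · 6512 / 9434 ≈ 138.05
Gain = 20 log₁₀(138.05) ≈ 42.80 dB
∠T = 168.66° − 111.12° = 57.54°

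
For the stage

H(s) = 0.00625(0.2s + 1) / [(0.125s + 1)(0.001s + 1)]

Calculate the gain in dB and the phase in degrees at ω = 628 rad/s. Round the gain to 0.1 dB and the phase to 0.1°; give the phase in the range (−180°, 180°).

At ω = 628 rad/s:
zero (1 + j628·0.2) = 1 + j125.6 → |·| ≈ 125.6, ∠ ≈ 89.54°
pole (1 + j628·0.125) = 1 + j78.5 → |·| ≈ 78.506, ∠ ≈ 89.27°
pole (1 + j628·0.001) = 1 + j0.628 → |·| ≈ 1.1808, ∠ ≈ 32.13°
|H| = 0.00625 · 125.6 / (78.506 · 1.1808) ≈ 0.0084682
Gain = 20 log₁₀(0.0084682) ≈ -41.44 dB
∠H = (89.54°) − (89.27° + 32.13°) = -31.86°

-41.4 dB, -31.9°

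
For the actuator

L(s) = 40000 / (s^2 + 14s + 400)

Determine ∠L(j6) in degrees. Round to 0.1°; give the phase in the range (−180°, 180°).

At s = jω = j6:
quadratic: (j6)² + 14·j6 + 400 = 364 + j84 → |·| ≈ 373.57, ∠ ≈ 12.99°
∠L = 0.00° − 12.99° = -12.99°

-13.0°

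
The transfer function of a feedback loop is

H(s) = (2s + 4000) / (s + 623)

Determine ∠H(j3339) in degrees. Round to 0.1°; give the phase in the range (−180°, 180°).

Substitute s = j3339:
Numerator: 2(j3339) + 4000 = 4000 + j6678
Denominator: (j3339) + 623 = 623 + j3339
|N| = √(4000² + 6678²) ≈ 7784.3, ∠N ≈ 59.08°
|D| = √(623² + 3339²) ≈ 3396.6, ∠D ≈ 79.43°
∠H = 59.08° − 79.43° = -20.35°

-20.4°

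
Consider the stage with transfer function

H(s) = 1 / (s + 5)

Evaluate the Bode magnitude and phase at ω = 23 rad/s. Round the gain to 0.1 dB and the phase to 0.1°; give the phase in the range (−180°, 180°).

-27.4 dB, -77.7°

At s = jω = j23:
pole (s+5): 5 + j23 → |·| = √(5²+23²) = √554 ≈ 23.537, ∠ = arctan(23/5) ≈ 77.74°
|H| = 1 / 23.537 ≈ 0.042486
Gain = 20 log₁₀(0.042486) ≈ -27.44 dB
∠H = 0.00° − 77.74° = -77.74°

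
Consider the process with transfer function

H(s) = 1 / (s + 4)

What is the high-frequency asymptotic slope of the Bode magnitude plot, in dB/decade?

Each pole contributes −20 dB/decade at high frequency; each zero contributes +20 dB/decade.
Net: 0 zero(s) − 1 pole(s) → -20 dB/decade.

-20 dB/decade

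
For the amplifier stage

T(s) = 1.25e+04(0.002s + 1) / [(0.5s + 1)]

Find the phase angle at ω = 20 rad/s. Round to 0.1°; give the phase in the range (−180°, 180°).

-82.0°

At ω = 20 rad/s:
zero (1 + j20·0.002) = 1 + j0.04 → |·| ≈ 1.0008, ∠ ≈ 2.29°
pole (1 + j20·0.5) = 1 + j10 → |·| ≈ 10.05, ∠ ≈ 84.29°
∠T = (2.29°) − (84.29°) = -82.00°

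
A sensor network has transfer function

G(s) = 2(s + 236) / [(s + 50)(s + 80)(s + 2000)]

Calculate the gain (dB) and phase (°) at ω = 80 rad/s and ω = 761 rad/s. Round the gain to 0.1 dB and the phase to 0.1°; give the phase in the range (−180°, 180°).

ω = 80: -92.6 dB, -86.6°; ω = 761: -117.9 dB, -118.3°

At s = jω = j80:
zero (s+236): 236 + j80 → |·| = √(236²+80²) = √62096 ≈ 249.19, ∠ = arctan(80/236) ≈ 18.73°
pole (s+50): 50 + j80 → |·| = √(50²+80²) = √8900 ≈ 94.34, ∠ = arctan(80/50) ≈ 57.99°
pole (s+80): 80 + j80 → |·| = √(80²+80²) = √12800 ≈ 113.14, ∠ = arctan(80/80) ≈ 45.00°
pole (s+2000): 2000 + j80 → |·| = √(2000²+80²) = √4006400 ≈ 2001.6, ∠ = arctan(80/2000) ≈ 2.29°
|G| = 2 · 249.19 / 2.1364e+07 ≈ 2.3328e-05
Gain = 20 log₁₀(2.3328e-05) ≈ -92.64 dB
∠G = 18.73° − 105.28° = -86.55°

At s = jω = j761:
zero (s+236): 236 + j761 → |·| = √(236²+761²) = √634817 ≈ 796.75, ∠ = arctan(761/236) ≈ 72.77°
pole (s+50): 50 + j761 → |·| = √(50²+761²) = √581621 ≈ 762.64, ∠ = arctan(761/50) ≈ 86.24°
pole (s+80): 80 + j761 → |·| = √(80²+761²) = √585521 ≈ 765.19, ∠ = arctan(761/80) ≈ 84.00°
pole (s+2000): 2000 + j761 → |·| = √(2000²+761²) = √4579121 ≈ 2139.9, ∠ = arctan(761/2000) ≈ 20.83°
|G| = 2 · 796.75 / 1.2488e+09 ≈ 1.276e-06
Gain = 20 log₁₀(1.276e-06) ≈ -117.88 dB
∠G = 72.77° − 191.07° = -118.30°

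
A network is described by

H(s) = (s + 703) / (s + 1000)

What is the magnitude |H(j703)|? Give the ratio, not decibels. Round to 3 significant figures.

0.813

Substitute s = j703:
Numerator: (j703) + 703 = 703 + j703
Denominator: (j703) + 1000 = 1000 + j703
|N| = √(703² + 703²) ≈ 994.19, ∠N ≈ 45.00°
|D| = √(1000² + 703²) ≈ 1222.4, ∠D ≈ 35.11°
|H| = 994.19 / 1222.4 ≈ 0.81331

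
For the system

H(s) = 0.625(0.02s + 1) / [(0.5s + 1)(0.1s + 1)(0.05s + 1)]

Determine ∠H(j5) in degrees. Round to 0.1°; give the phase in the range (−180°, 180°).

-103.1°

At ω = 5 rad/s:
zero (1 + j5·0.02) = 1 + j0.1 → |·| ≈ 1.005, ∠ ≈ 5.71°
pole (1 + j5·0.5) = 1 + j2.5 → |·| ≈ 2.6926, ∠ ≈ 68.20°
pole (1 + j5·0.1) = 1 + j0.5 → |·| ≈ 1.118, ∠ ≈ 26.57°
pole (1 + j5·0.05) = 1 + j0.25 → |·| ≈ 1.0308, ∠ ≈ 14.04°
∠H = (5.71°) − (68.20° + 26.57° + 14.04°) = -103.10°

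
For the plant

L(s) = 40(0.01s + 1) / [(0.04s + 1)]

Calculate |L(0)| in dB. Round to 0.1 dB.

32.0 dB

L(0) = 40 · 1 / 1 = 40
20 log₁₀(40) ≈ 32.04 dB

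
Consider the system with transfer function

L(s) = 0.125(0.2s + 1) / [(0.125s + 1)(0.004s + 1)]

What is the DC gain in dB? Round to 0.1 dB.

-18.1 dB

L(0) = 0.125 · 1 / 1 = 0.125
20 log₁₀(0.125) ≈ -18.06 dB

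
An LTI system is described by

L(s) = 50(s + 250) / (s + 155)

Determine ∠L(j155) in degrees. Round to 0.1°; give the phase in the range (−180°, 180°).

-13.2°

At s = jω = j155:
zero (s+250): 250 + j155 → |·| = √(250²+155²) = √86525 ≈ 294.15, ∠ = arctan(155/250) ≈ 31.80°
pole (s+155): 155 + j155 → |·| = √(155²+155²) = √48050 ≈ 219.2, ∠ = arctan(155/155) ≈ 45.00°
∠L = 31.80° − 45.00° = -13.20°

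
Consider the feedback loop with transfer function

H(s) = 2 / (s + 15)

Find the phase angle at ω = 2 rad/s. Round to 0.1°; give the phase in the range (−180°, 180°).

At s = jω = j2:
pole (s+15): 15 + j2 → |·| = √(15²+2²) = √229 ≈ 15.133, ∠ = arctan(2/15) ≈ 7.59°
∠H = 0.00° − 7.59° = -7.59°

-7.6°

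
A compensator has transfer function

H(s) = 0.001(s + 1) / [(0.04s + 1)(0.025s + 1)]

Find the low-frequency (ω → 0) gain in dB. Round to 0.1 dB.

H(0) = 0.001 · 1 / 1 = 0.001
20 log₁₀(0.001) ≈ -60.00 dB

-60.0 dB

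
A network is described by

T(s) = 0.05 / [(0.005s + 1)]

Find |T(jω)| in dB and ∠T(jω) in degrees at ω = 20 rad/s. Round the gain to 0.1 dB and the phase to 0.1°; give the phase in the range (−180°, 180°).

At ω = 20 rad/s:
pole (1 + j20·0.005) = 1 + j0.1 → |·| ≈ 1.005, ∠ ≈ 5.71°
|T| = 0.05 · 1 / (1.005) ≈ 0.049751
Gain = 20 log₁₀(0.049751) ≈ -26.06 dB
∠T = (0°) − (5.71°) = -5.71°

-26.1 dB, -5.7°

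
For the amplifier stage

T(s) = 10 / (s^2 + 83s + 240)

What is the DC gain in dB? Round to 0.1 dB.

-27.6 dB

T(0) = 10 / 240 ≈ 0.041667
20 log₁₀(0.041667) ≈ -27.60 dB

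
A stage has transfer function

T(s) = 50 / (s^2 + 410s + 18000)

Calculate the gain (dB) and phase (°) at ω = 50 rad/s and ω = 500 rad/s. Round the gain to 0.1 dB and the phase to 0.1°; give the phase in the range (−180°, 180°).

Substitute s = j50:
Numerator: 50 = 50 + j0
Denominator: (j50)^2 + 410(j50) + 18000 = 15500 + j20500
|N| = √(50² + 0²) ≈ 50, ∠N ≈ 0.00°
|D| = √(15500² + 20500²) ≈ 25700, ∠D ≈ 52.91°
|T| = 50 / 25700 ≈ 0.0019455
Gain = 20 log₁₀(0.0019455) ≈ -54.22 dB
∠T = 0.00° − 52.91° = -52.91°

Substitute s = j500:
Numerator: 50 = 50 + j0
Denominator: (j500)^2 + 410(j500) + 18000 = -232000 + j205000
|N| = √(50² + 0²) ≈ 50, ∠N ≈ 0.00°
|D| = √(232000² + 205000²) ≈ 3.0959e+05, ∠D ≈ 138.54°
|T| = 50 / 3.0959e+05 ≈ 0.0001615
Gain = 20 log₁₀(0.0001615) ≈ -75.84 dB
∠T = 0.00° − 138.54° = -138.54°

ω = 50: -54.2 dB, -52.9°; ω = 500: -75.8 dB, -138.5°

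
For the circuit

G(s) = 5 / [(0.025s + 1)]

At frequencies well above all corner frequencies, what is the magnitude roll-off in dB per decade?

Each pole contributes −20 dB/decade at high frequency; each zero contributes +20 dB/decade.
Net: 0 zero(s) − 1 pole(s) → -20 dB/decade.

-20 dB/decade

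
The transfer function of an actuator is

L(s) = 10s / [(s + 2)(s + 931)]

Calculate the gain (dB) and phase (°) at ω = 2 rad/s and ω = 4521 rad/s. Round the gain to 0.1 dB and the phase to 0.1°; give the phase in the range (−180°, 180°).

At s = jω = j2:
zero at origin: s = j2 → |·| = 2, ∠ = 90.00°
pole (s+2): 2 + j2 → |·| = √(2²+2²) = √8 ≈ 2.8284, ∠ = arctan(2/2) ≈ 45.00°
pole (s+931): 931 + j2 → |·| = √(931²+2²) = √866765 ≈ 931, ∠ = arctan(2/931) ≈ 0.12°
|L| = 10 · 2 / 2633.2 ≈ 0.0075953
Gain = 20 log₁₀(0.0075953) ≈ -42.39 dB
∠L = 90.00° − 45.12° = 44.88°

At s = jω = j4521:
zero at origin: s = j4521 → |·| = 4521, ∠ = 90.00°
pole (s+2): 2 + j4521 → |·| = √(2²+4521²) = √20439445 ≈ 4521, ∠ = arctan(4521/2) ≈ 89.97°
pole (s+931): 931 + j4521 → |·| = √(931²+4521²) = √21306202 ≈ 4615.9, ∠ = arctan(4521/931) ≈ 78.36°
|L| = 10 · 4521 / 2.0868e+07 ≈ 0.0021665
Gain = 20 log₁₀(0.0021665) ≈ -53.28 dB
∠L = 90.00° − 168.33° = -78.33°

ω = 2: -42.4 dB, 44.9°; ω = 4521: -53.3 dB, -78.3°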